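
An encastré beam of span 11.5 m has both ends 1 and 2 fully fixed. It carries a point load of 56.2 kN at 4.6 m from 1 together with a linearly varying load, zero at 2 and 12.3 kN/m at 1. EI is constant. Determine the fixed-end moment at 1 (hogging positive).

M_1 = 174.4 kN·m

Take the two fixed-end moments M_1, M_2 as redundants; the released structure is the simple span 12.
End rotations of the released simple span under the applied load (×1/EI):
  at 1: point load 56.2 at a = 4.6: Pab(L + b)/(6LEI) = 475.7/EI
  at 2: point load 56.2 at a = 4.6: Pab(L + a)/(6LEI) = 416.2/EI
  at 1: triangular load, peak 12.3: w₀L³/(45EI) = 415.7/EI
  at 2: triangular load, peak 12.3: 7w₀L³/(360EI) = 363.7/EI
  θ_10 = 891.4/EI,  θ_20 = 780/EI
Flexibility coefficients: a unit moment at one end gives L/(3EI) there and L/(6EI) at the far end, so f₁₁ = f₂₂ = 3.833/EI and f₁₂ = f₂₁ = 1.917/EI.
Compatibility — zero rotation at each built-in end:
  3.833 M_1 + 1.917 M_2 = 891.4
  1.917 M_1 + 3.833 M_2 = 780
Solving the pair gives M_1 = 174.4 kN·m and M_2 = 116.3 kN·m (hogging).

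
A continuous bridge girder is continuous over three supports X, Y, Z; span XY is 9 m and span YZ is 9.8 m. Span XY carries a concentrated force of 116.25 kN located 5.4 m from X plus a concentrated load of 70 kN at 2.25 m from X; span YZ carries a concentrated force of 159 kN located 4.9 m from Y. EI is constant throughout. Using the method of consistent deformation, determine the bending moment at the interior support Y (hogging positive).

M_Y = 283.8 kN·m

Release continuity at Y by inserting a hinge; the redundant is the internal moment M_Y. The primary structure is two simply-supported spans XY and YZ.
Rotations at Y on the released spans (each span's end-slope, ×1/EI):
  span XY: point load 116.25 at a = 5.4: Pab(L + a)/(6LEI) = 602.6/EI
  span XY: point load 70 at a = 2.25: Pab(L + a)/(6LEI) = 221.5/EI
  span YZ: point load 159 at a = 4.9: Pab(L + b)/(6LEI) = 954.4/EI
  relative rotation θ_0 = (824.1 + 954.4)/EI = 1779/EI
A unit hogging moment at Y produces rotation L₁/(3EI) + L₂/(3EI) = 6.267/EI.
Compatibility: M_Y·(L₁+L₂)/(3EI) = θ_0, giving M_Y = 283.8 kN·m (hogging).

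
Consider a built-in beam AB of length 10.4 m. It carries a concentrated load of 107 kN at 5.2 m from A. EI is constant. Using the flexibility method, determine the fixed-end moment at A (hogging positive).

Take the two fixed-end moments M_A, M_B as redundants; the released structure is the simple span AB.
Simple-span end rotations at A and B under the given loads:
  at A: point load 107 at a = 5.2: Pab(L + b)/(6LEI) = 723.3/EI
  at B: point load 107 at a = 5.2: Pab(L + a)/(6LEI) = 723.3/EI
  θ_A0 = 723.3/EI,  θ_B0 = 723.3/EI
Flexibility coefficients: a unit moment at one end gives L/(3EI) there and L/(6EI) at the far end, so f₁₁ = f₂₂ = 3.467/EI and f₁₂ = f₂₁ = 1.733/EI.
Compatibility — zero rotation at each built-in end:
  3.467 M_A + 1.733 M_B = 723.3
  1.733 M_A + 3.467 M_B = 723.3
Solving the pair gives M_A = 139.1 kN·m and M_B = 139.1 kN·m (hogging).

M_A = 139.1 kN·m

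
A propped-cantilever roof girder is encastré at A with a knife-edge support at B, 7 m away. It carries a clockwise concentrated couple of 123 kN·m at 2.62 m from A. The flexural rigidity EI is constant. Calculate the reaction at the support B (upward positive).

R_B = 16.04 kN

Release the roller at B. Primary structure: cantilever fixed at A.
Free-end deflection of the primary structure under the applied loading (downward +):
  clockwise couple 123 at a = 2.62: M₀a(2L − a)/(2EI) = 1834/EI
Tip deflection under a unit load at B: L³/(3EI) = 114.3/EI.
The prop prevents deflection at B: R_B = δ_0/δ_{BB} = 1834/114.3 = 16.04 kN.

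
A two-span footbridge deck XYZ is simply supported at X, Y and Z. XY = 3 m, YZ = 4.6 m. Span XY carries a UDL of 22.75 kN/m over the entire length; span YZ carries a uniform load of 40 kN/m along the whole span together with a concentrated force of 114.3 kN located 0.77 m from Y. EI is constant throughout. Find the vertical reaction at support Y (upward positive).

R_Y = 284.5 kN

Take M_Y as the redundant. Released structure: two simple spans XY and YZ with a hinge at Y.
End slopes at the hinge Y, treating each span as simply supported:
  span XY: UDL 22.75: wL³/(24EI) = 25.59/EI
  span YZ: UDL 40: wL³/(24EI) = 162.2/EI
  span YZ: point load 114.3 at a = 0.77: Pab(L + b)/(6LEI) = 103/EI
  relative rotation θ_0 = (25.59 + 265.2)/EI = 290.8/EI
A unit hogging moment at Y produces rotation L₁/(3EI) + L₂/(3EI) = 2.533/EI.
Compatibility: M_Y·(L₁+L₂)/(3EI) = θ_0, giving M_Y = 114.8 kN·m (hogging).
Span XY, ΣM about X with M_Y applied at Y: R_Y^{XY}·3 = 102.4 + 114.8, so R_Y^{XY} = 72.39 kN and R_X = 68.25 − 72.39 = -4.135 kN.
Span YZ, ΣM about Z: R_Y^{YZ}·4.6 = 861 + 114.8, so R_Y^{YZ} = 212.1 kN and R_Z = 298.3 − 212.1 = 86.18 kN.
R_Y = 72.39 + 212.1 = 284.5 kN.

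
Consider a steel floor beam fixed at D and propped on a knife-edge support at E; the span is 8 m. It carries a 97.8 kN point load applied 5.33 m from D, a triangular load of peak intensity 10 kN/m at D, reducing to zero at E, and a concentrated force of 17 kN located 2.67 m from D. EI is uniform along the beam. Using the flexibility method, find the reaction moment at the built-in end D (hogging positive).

Take the reaction at E as the redundant and release it; the primary structure is a cantilever fixed at D.
Deflection at E on the released cantilever, summing each load's contribution:
  point load 97.8 at a = 5.33: Pa²(3L − a)/(6EI) = 8645/EI
  triangular load, peak 10 at the fixed end: w₀L⁴/(30EI) = 1365/EI
  point load 17 at a = 2.67: Pa²(3L − a)/(6EI) = 430.8/EI
  δ_0 = 10442/EI
Tip deflection under a unit load at E: L³/(3EI) = 170.7/EI.
The prop prevents deflection at E: R_E = δ_0/δ_{EE} = 10442/170.7 = 61.18 kN.
Moment equilibrium about D: M_D = Σ(load moments about D) − R_E·L = 673.3 − 61.18×8 = 183.9 kN·m.

M_D = 183.9 kN·m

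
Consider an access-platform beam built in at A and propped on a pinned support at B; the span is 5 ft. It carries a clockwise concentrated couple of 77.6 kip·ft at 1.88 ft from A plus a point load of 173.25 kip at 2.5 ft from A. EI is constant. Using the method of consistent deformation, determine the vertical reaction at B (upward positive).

Take the reaction at B as the redundant and release it; the primary structure is a cantilever fixed at A.
Downward deflection at the released point B due to the loads:
  clockwise couple 77.6 at a = 1.88: M₀a(2L − a)/(2EI) = 592.3/EI
  point load 173.25 at a = 2.5: Pa²(3L − a)/(6EI) = 2256/EI
  δ_0 = 2848/EI
Flexibility coefficient — unit upward force at B: δ_{BB} = L³/(3EI) = 41.67/EI.
Compatibility at B: δ_0 − R_B·δ_{BB} = 0, so R_B = 2848/41.67 = 68.36 kip.

R_B = 68.36 kip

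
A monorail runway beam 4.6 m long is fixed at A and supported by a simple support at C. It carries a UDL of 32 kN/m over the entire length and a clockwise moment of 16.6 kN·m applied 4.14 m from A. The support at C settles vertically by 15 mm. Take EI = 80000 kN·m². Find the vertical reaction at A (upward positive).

R_A = 123.6 kN

Release the roller at C. Primary structure: cantilever fixed at A.
Free-end deflection of the primary structure under the applied loading (downward +):
  UDL 32: wL⁴/(8EI) = 1791/EI
  clockwise couple 16.6 at a = 4.14: M₀a(2L − a)/(2EI) = 173.9/EI
  δ_0 = 1965/EI
Tip deflection under a unit load at C: L³/(3EI) = 32.45/EI.
With EI = 80000 kN·m²: δ_0 = 0.024561 m and δ_{CC} = 0.000406 m/kN.
Compatibility — the beam at C must follow the support down by 0.015 m: δ_0 − R_C·δ_{CC} = 0.015, so R_C = (0.024561 − 0.015)/0.000406 = 23.57 kN.
Vertical equilibrium: R_A = ΣP − R_C = 147.2 − 23.57 = 123.6 kN.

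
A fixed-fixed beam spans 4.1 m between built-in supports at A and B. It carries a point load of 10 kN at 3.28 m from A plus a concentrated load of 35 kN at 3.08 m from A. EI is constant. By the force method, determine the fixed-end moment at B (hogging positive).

M_B = 25.39 kN·m

Take the two fixed-end moments M_A, M_B as redundants; the released structure is the simple span AB.
End rotations of the released simple span under the applied load (×1/EI):
  at A: point load 10 at a = 3.28: Pab(L + b)/(6LEI) = 5.379/EI
  at B: point load 10 at a = 3.28: Pab(L + a)/(6LEI) = 8.069/EI
  at A: point load 35 at a = 3.08: Pab(L + b)/(6LEI) = 22.89/EI
  at B: point load 35 at a = 3.08: Pab(L + a)/(6LEI) = 32.09/EI
  θ_A0 = 28.26/EI,  θ_B0 = 40.16/EI
Flexibility coefficients: a unit moment at one end gives L/(3EI) there and L/(6EI) at the far end, so f₁₁ = f₂₂ = 1.367/EI and f₁₂ = f₂₁ = 0.6833/EI.
Compatibility — zero rotation at each built-in end:
  1.367 M_A + 0.6833 M_B = 28.26
  0.6833 M_A + 1.367 M_B = 40.16
Solving the pair gives M_A = 7.984 kN·m and M_B = 25.39 kN·m (hogging).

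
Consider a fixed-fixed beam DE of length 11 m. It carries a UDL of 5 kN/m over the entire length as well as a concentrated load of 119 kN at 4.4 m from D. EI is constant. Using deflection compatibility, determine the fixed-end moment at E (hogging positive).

M_E = 176.1 kN·m

Take the two fixed-end moments M_D, M_E as redundants; the released structure is the simple span DE.
End rotations of the released simple span under the applied load (×1/EI):
  at D: UDL 5: wL³/(24EI) = 277.3/EI
  at E: UDL 5: wL³/(24EI) = 277.3/EI
  at D: point load 119 at a = 4.4: Pab(L + b)/(6LEI) = 921.5/EI
  at E: point load 119 at a = 4.4: Pab(L + a)/(6LEI) = 806.3/EI
  θ_D0 = 1199/EI,  θ_E0 = 1084/EI
Flexibility coefficients: a unit moment at one end gives L/(3EI) there and L/(6EI) at the far end, so f₁₁ = f₂₂ = 3.667/EI and f₁₂ = f₂₁ = 1.833/EI.
Compatibility — zero rotation at each built-in end:
  3.667 M_D + 1.833 M_E = 1199
  1.833 M_D + 3.667 M_E = 1084
Solving the pair gives M_D = 238.9 kN·m and M_E = 176.1 kN·m (hogging).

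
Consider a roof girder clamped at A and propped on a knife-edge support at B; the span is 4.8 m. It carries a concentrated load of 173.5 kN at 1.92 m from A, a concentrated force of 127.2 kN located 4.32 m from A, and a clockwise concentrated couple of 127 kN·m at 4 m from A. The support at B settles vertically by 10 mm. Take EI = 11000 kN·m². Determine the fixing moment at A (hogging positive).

Choose R_B as the redundant. The primary structure is the cantilever fixed at A.
Downward deflection at the released point B due to the loads:
  point load 173.5 at a = 1.92: Pa²(3L − a)/(6EI) = 1330/EI
  point load 127.2 at a = 4.32: Pa²(3L − a)/(6EI) = 3988/EI
  clockwise couple 127 at a = 4: M₀a(2L − a)/(2EI) = 1422/EI
  δ_0 = 6741/EI
Flexibility coefficient — unit upward force at B: δ_{BB} = L³/(3EI) = 36.86/EI.
With EI = 11000 kN·m²: δ_0 = 0.6128 m and δ_{BB} = 0.003351 m/kN.
Compatibility — the beam at B must follow the support down by 0.01 m: δ_0 − R_B·δ_{BB} = 0.01, so R_B = (0.6128 − 0.01)/0.003351 = 179.9 kN.
Moment equilibrium about A: M_A = Σ(load moments about A) − R_B·L = 1010 − 179.9×4.8 = 146.2 kN·m.

M_A = 146.2 kN·m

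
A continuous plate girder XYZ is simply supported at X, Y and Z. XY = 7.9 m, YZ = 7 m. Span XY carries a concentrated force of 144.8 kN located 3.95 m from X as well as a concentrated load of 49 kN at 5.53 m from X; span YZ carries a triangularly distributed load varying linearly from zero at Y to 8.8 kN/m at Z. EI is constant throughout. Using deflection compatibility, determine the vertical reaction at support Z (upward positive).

R_Z = -2.634 kN

Release continuity at Y by inserting a hinge; the redundant is the internal moment M_Y. The primary structure is two simply-supported spans XY and YZ.
Rotations at Y on the released spans (each span's end-slope, ×1/EI):
  span XY: point load 144.8 at a = 3.95: Pab(L + a)/(6LEI) = 564.8/EI
  span XY: point load 49 at a = 5.53: Pab(L + a)/(6LEI) = 182/EI
  span YZ: triangular load, peak 8.8: 7w₀L³/(360EI) = 58.69/EI
  relative rotation θ_0 = (746.8 + 58.69)/EI = 805.5/EI
A unit hogging moment at Y produces rotation L₁/(3EI) + L₂/(3EI) = 4.967/EI.
Slope continuity at Y: θ_0 = M_Y·4.967/EI, so M_Y = 805.5/4.967 = 162.2 kN·m (hogging).
Span YZ, ΣM about Z: R_Y^{YZ}·7 = 71.87 + 162.2, so R_Y^{YZ} = 33.43 kN and R_Z = 30.8 − 33.43 = -2.634 kN.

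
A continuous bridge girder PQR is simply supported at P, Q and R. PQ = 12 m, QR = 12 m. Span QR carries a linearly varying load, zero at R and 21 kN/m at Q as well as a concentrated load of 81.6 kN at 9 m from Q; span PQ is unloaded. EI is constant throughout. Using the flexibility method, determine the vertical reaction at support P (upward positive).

R_P = -13.18 kN

Release continuity at Q by inserting a hinge; the redundant is the internal moment M_Q. The primary structure is two simply-supported spans PQ and QR.
Discontinuity in slope at Q on the released structure — sum the simple-span end rotations:
  span QR: triangular load, peak 21: w₀L³/(45EI) = 806.4/EI
  span QR: point load 81.6 at a = 9: Pab(L + b)/(6LEI) = 459/EI
  relative rotation θ_0 = (0 + 1265)/EI = 1265/EI
A unit hogging moment at Q produces rotation L₁/(3EI) + L₂/(3EI) = 8/EI.
Slope continuity at Q: θ_0 = M_Q·8/EI, so M_Q = 1265/8 = 158.2 kN·m (hogging).
Span PQ, ΣM about P with M_Q applied at Q: R_Q^{PQ}·12 = 0 + 158.2, so R_Q^{PQ} = 13.18 kN and R_P = 0 − 13.18 = -13.18 kN.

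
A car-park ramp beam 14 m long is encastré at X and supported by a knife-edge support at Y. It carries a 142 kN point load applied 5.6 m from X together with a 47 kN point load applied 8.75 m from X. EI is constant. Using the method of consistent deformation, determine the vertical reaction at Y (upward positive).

R_Y = 51.34 kN

Remove the prop at Y; the released (primary) structure is a cantilever built in at X.
Deflection at Y on the released cantilever, summing each load's contribution:
  point load 142 at a = 5.6: Pa²(3L − a)/(6EI) = 27016/EI
  point load 47 at a = 8.75: Pa²(3L − a)/(6EI) = 19941/EI
  δ_0 = 46957/EI
Flexibility coefficient — unit upward force at Y: δ_{YY} = L³/(3EI) = 914.7/EI.
Compatibility at Y: δ_0 − R_Y·δ_{YY} = 0, so R_Y = 46957/914.7 = 51.34 kN.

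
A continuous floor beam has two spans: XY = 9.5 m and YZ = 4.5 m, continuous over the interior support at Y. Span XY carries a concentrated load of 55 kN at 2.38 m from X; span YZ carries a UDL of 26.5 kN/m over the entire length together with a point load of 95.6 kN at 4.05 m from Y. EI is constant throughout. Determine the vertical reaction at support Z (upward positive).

R_Z = 130.1 kN

Take M_Y as the redundant. Released structure: two simple spans XY and YZ with a hinge at Y.
End slopes at the hinge Y, treating each span as simply supported:
  span XY: point load 55 at a = 2.38: Pab(L + a)/(6LEI) = 194.3/EI
  span YZ: UDL 26.5: wL³/(24EI) = 100.6/EI
  span YZ: point load 95.6 at a = 4.05: Pab(L + b)/(6LEI) = 31.94/EI
  relative rotation θ_0 = (194.3 + 132.6)/EI = 326.8/EI
A unit hogging moment at Y produces rotation L₁/(3EI) + L₂/(3EI) = 4.667/EI.
Slope continuity at Y: θ_0 = M_Y·4.667/EI, so M_Y = 326.8/4.667 = 70.03 kN·m (hogging).
Span YZ, ΣM about Z: R_Y^{YZ}·4.5 = 311.3 + 70.03, so R_Y^{YZ} = 84.75 kN and R_Z = 214.8 − 84.75 = 130.1 kN.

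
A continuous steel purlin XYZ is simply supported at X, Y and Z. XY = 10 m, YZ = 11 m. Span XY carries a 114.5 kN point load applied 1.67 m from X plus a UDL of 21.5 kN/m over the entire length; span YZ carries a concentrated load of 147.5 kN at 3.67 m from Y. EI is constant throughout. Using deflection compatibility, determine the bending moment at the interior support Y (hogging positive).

Take M_Y as the redundant. Released structure: two simple spans XY and YZ with a hinge at Y.
Discontinuity in slope at Y on the released structure — sum the simple-span end rotations:
  span XY: point load 114.5 at a = 1.67: Pab(L + a)/(6LEI) = 309.8/EI
  span XY: UDL 21.5: wL³/(24EI) = 895.8/EI
  span YZ: point load 147.5 at a = 3.67: Pab(L + b)/(6LEI) = 1102/EI
  relative rotation θ_0 = (1206 + 1102)/EI = 2308/EI
A unit hogging moment at Y produces rotation L₁/(3EI) + L₂/(3EI) = 7/EI.
Slope continuity at Y: θ_0 = M_Y·7/EI, so M_Y = 2308/7 = 329.7 kN·m (hogging).

M_Y = 329.7 kN·m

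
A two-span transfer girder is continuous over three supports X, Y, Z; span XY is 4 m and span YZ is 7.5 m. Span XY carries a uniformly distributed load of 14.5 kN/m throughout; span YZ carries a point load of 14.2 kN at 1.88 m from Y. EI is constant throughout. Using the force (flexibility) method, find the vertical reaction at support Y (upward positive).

R_Y = 47.88 kN

Take M_Y as the redundant. Released structure: two simple spans XY and YZ with a hinge at Y.
Discontinuity in slope at Y on the released structure — sum the simple-span end rotations:
  span XY: UDL 14.5: wL³/(24EI) = 38.67/EI
  span YZ: point load 14.2 at a = 1.88: Pab(L + b)/(6LEI) = 43.74/EI
  relative rotation θ_0 = (38.67 + 43.74)/EI = 82.41/EI
A unit hogging moment at Y produces rotation L₁/(3EI) + L₂/(3EI) = 3.833/EI.
Compatibility: M_Y·(L₁+L₂)/(3EI) = θ_0, giving M_Y = 21.5 kN·m (hogging).
Span XY, ΣM about X with M_Y applied at Y: R_Y^{XY}·4 = 116 + 21.5, so R_Y^{XY} = 34.37 kN and R_X = 58 − 34.37 = 23.63 kN.
Span YZ, ΣM about Z: R_Y^{YZ}·7.5 = 79.8 + 21.5, so R_Y^{YZ} = 13.51 kN and R_Z = 14.2 − 13.51 = 0.6931 kN.
R_Y = 34.37 + 13.51 = 47.88 kN.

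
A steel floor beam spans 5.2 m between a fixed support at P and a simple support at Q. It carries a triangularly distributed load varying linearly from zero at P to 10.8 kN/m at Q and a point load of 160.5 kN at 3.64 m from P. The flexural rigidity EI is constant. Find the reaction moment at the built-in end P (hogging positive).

M_P = 131 kN·m

Release the roller at Q. Primary structure: cantilever fixed at P.
Downward deflection at the released point Q due to the loads:
  triangular load, peak 10.8 at the free end: 11w₀L⁴/(120EI) = 723.8/EI
  point load 160.5 at a = 3.64: Pa²(3L − a)/(6EI) = 4239/EI
  δ_0 = 4963/EI
Tip deflection under a unit load at Q: L³/(3EI) = 46.87/EI.
Compatibility at Q: δ_0 − R_Q·δ_{QQ} = 0, so R_Q = 4963/46.87 = 105.9 kN.
Moment equilibrium about P: M_P = Σ(load moments about P) − R_Q·L = 681.6 − 105.9×5.2 = 131 kN·m.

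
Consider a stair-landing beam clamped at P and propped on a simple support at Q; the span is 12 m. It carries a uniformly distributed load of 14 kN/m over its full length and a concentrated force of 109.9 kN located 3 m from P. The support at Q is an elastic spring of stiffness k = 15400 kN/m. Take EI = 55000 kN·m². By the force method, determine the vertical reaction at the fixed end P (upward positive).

R_P = 205.9 kN

Choose R_Q as the redundant. The primary structure is the cantilever fixed at P.
Deflection at Q on the released cantilever, summing each load's contribution:
  UDL 14: wL⁴/(8EI) = 36288/EI
  point load 109.9 at a = 3: Pa²(3L − a)/(6EI) = 5440/EI
  δ_0 = 41728/EI
Tip deflection under a unit load at Q: L³/(3EI) = 576/EI.
With EI = 55000 kN·m²: δ_0 = 0.75869 m and δ_{QQ} = 0.010473 m/kN.
Compatibility — the spring shortens by R_Q/k under the reaction it provides: δ_0 − R_Q·δ_{QQ} = R_Q/k. With 1/k = 0.000065 m/kN, R_Q = δ_0 / (δ_{QQ} + 1/k) = 0.75869 / (0.010473 + 0.000065) = 72 kN.
Vertical equilibrium: R_P = ΣP − R_Q = 277.9 − 72 = 205.9 kN.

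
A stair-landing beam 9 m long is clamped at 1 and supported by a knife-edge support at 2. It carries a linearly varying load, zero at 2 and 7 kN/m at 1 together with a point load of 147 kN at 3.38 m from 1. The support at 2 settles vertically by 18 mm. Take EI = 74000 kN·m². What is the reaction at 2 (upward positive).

R_2 = 28.03 kN

Release the roller at 2. Primary structure: cantilever fixed at 1.
Deflection at 2 on the released cantilever, summing each load's contribution:
  triangular load, peak 7 at the fixed end: w₀L⁴/(30EI) = 1531/EI
  point load 147 at a = 3.38: Pa²(3L − a)/(6EI) = 6611/EI
  δ_0 = 8142/EI
Tip deflection under a unit load at 2: L³/(3EI) = 243/EI.
With EI = 74000 kN·m²: δ_0 = 0.11003 m and δ_{22} = 0.003284 m/kN.
Compatibility — the beam at 2 must follow the support down by 0.018 m: δ_0 − R_2·δ_{22} = 0.018, so R_2 = (0.11003 − 0.018)/0.003284 = 28.03 kN.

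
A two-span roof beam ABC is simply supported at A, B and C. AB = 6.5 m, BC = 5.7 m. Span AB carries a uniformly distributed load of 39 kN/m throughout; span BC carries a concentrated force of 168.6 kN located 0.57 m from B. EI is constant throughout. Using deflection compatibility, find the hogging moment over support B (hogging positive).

Take M_B as the redundant. Released structure: two simple spans AB and BC with a hinge at B.
End slopes at the hinge B, treating each span as simply supported:
  span AB: UDL 39: wL³/(24EI) = 446.3/EI
  span BC: point load 168.6 at a = 0.57: Pab(L + b)/(6LEI) = 156.1/EI
  relative rotation θ_0 = (446.3 + 156.1)/EI = 602.4/EI
A unit hogging moment at B produces rotation L₁/(3EI) + L₂/(3EI) = 4.067/EI.
Compatibility: M_B·(L₁+L₂)/(3EI) = θ_0, giving M_B = 148.1 kN·m (hogging).

M_B = 148.1 kN·m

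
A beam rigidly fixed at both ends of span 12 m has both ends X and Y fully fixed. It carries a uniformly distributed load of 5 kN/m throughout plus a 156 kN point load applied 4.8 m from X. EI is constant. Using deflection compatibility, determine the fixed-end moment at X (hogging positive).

Take the two fixed-end moments M_X, M_Y as redundants; the released structure is the simple span XY.
On the primary (simply-supported) span, the end slopes from the loading are:
  at X: UDL 5: wL³/(24EI) = 360/EI
  at Y: UDL 5: wL³/(24EI) = 360/EI
  at X: point load 156 at a = 4.8: Pab(L + b)/(6LEI) = 1438/EI
  at Y: point load 156 at a = 4.8: Pab(L + a)/(6LEI) = 1258/EI
  θ_X0 = 1798/EI,  θ_Y0 = 1618/EI
Flexibility coefficients: a unit moment at one end gives L/(3EI) there and L/(6EI) at the far end, so f₁₁ = f₂₂ = 4/EI and f₁₂ = f₂₁ = 2/EI.
Compatibility — zero rotation at each built-in end:
  4 M_X + 2 M_Y = 1798
  2 M_X + 4 M_Y = 1618
Solving the pair gives M_X = 329.6 kN·m and M_Y = 239.7 kN·m (hogging).

M_X = 329.6 kN·m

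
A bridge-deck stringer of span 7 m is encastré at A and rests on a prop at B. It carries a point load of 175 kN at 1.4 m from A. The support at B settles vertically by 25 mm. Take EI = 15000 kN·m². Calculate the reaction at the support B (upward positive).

R_B = 6.52 kN

Release the roller at B. Primary structure: cantilever fixed at A.
Primary-structure tip deflection at B by superposition:
  point load 175 at a = 1.4: Pa²(3L − a)/(6EI) = 1120/EI
Tip deflection under a unit load at B: L³/(3EI) = 114.3/EI.
With EI = 15000 kN·m²: δ_0 = 0.074698 m and δ_{BB} = 0.007622 m/kN.
Compatibility — the beam at B must follow the support down by 0.025 m: δ_0 − R_B·δ_{BB} = 0.025, so R_B = (0.074698 − 0.025)/0.007622 = 6.52 kN.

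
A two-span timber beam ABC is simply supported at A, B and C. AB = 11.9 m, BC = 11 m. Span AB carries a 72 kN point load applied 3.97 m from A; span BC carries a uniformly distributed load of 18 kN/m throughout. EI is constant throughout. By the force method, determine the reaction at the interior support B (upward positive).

Take M_B as the redundant. Released structure: two simple spans AB and BC with a hinge at B.
End slopes at the hinge B, treating each span as simply supported:
  span AB: point load 72 at a = 3.97: Pab(L + a)/(6LEI) = 503.8/EI
  span BC: UDL 18: wL³/(24EI) = 998.2/EI
  relative rotation θ_0 = (503.8 + 998.2)/EI = 1502/EI
A unit hogging moment at B produces rotation L₁/(3EI) + L₂/(3EI) = 7.633/EI.
Slope continuity at B: θ_0 = M_B·7.633/EI, so M_B = 1502/7.633 = 196.8 kN·m (hogging).
Span AB, ΣM about A with M_B applied at B: R_B^{AB}·11.9 = 285.8 + 196.8, so R_B^{AB} = 40.56 kN and R_A = 72 − 40.56 = 31.44 kN.
Span BC, ΣM about C: R_B^{BC}·11 = 1089 + 196.8, so R_B^{BC} = 116.9 kN and R_C = 198 − 116.9 = 81.11 kN.
R_B = 40.56 + 116.9 = 157.4 kN.

R_B = 157.4 kN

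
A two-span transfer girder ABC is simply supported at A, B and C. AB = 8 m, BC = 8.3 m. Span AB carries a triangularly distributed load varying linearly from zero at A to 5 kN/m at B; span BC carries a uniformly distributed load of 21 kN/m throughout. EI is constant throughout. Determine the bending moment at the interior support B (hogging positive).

M_B = 102.6 kN·m

Release continuity at B by inserting a hinge; the redundant is the internal moment M_B. The primary structure is two simply-supported spans AB and BC.
Discontinuity in slope at B on the released structure — sum the simple-span end rotations:
  span AB: triangular load, peak 5: w₀L³/(45EI) = 56.89/EI
  span BC: UDL 21: wL³/(24EI) = 500.3/EI
  relative rotation θ_0 = (56.89 + 500.3)/EI = 557.2/EI
A unit hogging moment at B produces rotation L₁/(3EI) + L₂/(3EI) = 5.433/EI.
Slope continuity at B: θ_0 = M_B·5.433/EI, so M_B = 557.2/5.433 = 102.6 kN·m (hogging).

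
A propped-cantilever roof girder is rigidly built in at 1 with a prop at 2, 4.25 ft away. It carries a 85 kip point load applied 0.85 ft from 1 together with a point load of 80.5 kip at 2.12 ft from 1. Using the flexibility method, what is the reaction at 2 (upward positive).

Choose R_2 as the redundant. The primary structure is the cantilever fixed at 1.
Free-end deflection of the primary structure under the applied loading (downward +):
  point load 85 at a = 0.85: Pa²(3L − a)/(6EI) = 121.8/EI
  point load 80.5 at a = 2.12: Pa²(3L − a)/(6EI) = 641/EI
  δ_0 = 762.8/EI
Flexibility coefficient — unit upward force at 2: δ_{22} = L³/(3EI) = 25.59/EI.
The prop prevents deflection at 2: R_2 = δ_0/δ_{22} = 762.8/25.59 = 29.81 kip.

R_2 = 29.81 kip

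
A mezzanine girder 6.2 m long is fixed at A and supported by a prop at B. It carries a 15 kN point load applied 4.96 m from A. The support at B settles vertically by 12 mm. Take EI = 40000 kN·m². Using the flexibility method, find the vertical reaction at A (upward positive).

Take the reaction at B as the redundant and release it; the primary structure is a cantilever fixed at A.
Free-end deflection of the primary structure under the applied loading (downward +):
  point load 15 at a = 4.96: Pa²(3L − a)/(6EI) = 838.9/EI
Flexibility coefficient — unit upward force at B: δ_{BB} = L³/(3EI) = 79.44/EI.
With EI = 40000 kN·m²: δ_0 = 0.020973 m and δ_{BB} = 0.001986 m/kN.
Compatibility — the beam at B must follow the support down by 0.012 m: δ_0 − R_B·δ_{BB} = 0.012, so R_B = (0.020973 − 0.012)/0.001986 = 4.518 kN.
Vertical equilibrium: R_A = ΣP − R_B = 15 − 4.518 = 10.48 kN.

R_A = 10.48 kN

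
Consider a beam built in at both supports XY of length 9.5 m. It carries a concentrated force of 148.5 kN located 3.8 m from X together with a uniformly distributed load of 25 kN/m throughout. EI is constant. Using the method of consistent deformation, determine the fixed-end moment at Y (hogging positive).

M_Y = 323.5 kN·m

Take the two fixed-end moments M_X, M_Y as redundants; the released structure is the simple span XY.
Simple-span end rotations at X and Y under the given loads:
  at X: point load 148.5 at a = 3.8: Pab(L + b)/(6LEI) = 857.7/EI
  at Y: point load 148.5 at a = 3.8: Pab(L + a)/(6LEI) = 750.5/EI
  at X: UDL 25: wL³/(24EI) = 893.1/EI
  at Y: UDL 25: wL³/(24EI) = 893.1/EI
  θ_X0 = 1751/EI,  θ_Y0 = 1644/EI
Flexibility coefficients: a unit moment at one end gives L/(3EI) there and L/(6EI) at the far end, so f₁₁ = f₂₂ = 3.167/EI and f₁₂ = f₂₁ = 1.583/EI.
Compatibility — zero rotation at each built-in end:
  3.167 M_X + 1.583 M_Y = 1751
  1.583 M_X + 3.167 M_Y = 1644
Solving the pair gives M_X = 391.2 kN·m and M_Y = 323.5 kN·m (hogging).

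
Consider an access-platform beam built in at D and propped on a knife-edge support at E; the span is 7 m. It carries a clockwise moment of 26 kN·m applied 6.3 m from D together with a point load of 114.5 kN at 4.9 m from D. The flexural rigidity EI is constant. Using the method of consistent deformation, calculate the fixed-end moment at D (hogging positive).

M_D = 96.79 kN·m

Remove the prop at E; the released (primary) structure is a cantilever built in at D.
Deflection at E on the released cantilever, summing each load's contribution:
  clockwise couple 26 at a = 6.3: M₀a(2L − a)/(2EI) = 630.6/EI
  point load 114.5 at a = 4.9: Pa²(3L − a)/(6EI) = 7377/EI
  δ_0 = 8008/EI
Flexibility coefficient — unit upward force at E: δ_{EE} = L³/(3EI) = 114.3/EI.
The prop prevents deflection at E: R_E = δ_0/δ_{EE} = 8008/114.3 = 70.04 kN.
Moment equilibrium about D: M_D = Σ(load moments about D) − R_E·L = 587 − 70.04×7 = 96.79 kN·m.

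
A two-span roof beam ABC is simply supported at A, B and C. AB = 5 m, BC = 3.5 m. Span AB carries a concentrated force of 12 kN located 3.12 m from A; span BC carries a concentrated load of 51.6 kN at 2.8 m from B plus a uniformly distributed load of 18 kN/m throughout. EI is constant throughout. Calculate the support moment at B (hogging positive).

Insert a hinge at B; M_B is the redundant, and each span becomes simply supported.
Rotations at B on the released spans (each span's end-slope, ×1/EI):
  span AB: point load 12 at a = 3.12: Pab(L + a)/(6LEI) = 19.05/EI
  span BC: point load 51.6 at a = 2.8: Pab(L + b)/(6LEI) = 20.23/EI
  span BC: UDL 18: wL³/(24EI) = 32.16/EI
  relative rotation θ_0 = (19.05 + 52.38)/EI = 71.43/EI
A unit hogging moment at B produces rotation L₁/(3EI) + L₂/(3EI) = 2.833/EI.
Slope continuity at B: θ_0 = M_B·2.833/EI, so M_B = 71.43/2.833 = 25.21 kN·m (hogging).

M_B = 25.21 kN·m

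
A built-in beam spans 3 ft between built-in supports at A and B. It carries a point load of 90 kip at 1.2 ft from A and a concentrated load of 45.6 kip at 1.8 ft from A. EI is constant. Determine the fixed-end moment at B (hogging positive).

M_B = 45.62 kip·ft

Release both end moments; the primary structure is a simply-supported span AB with redundants M_A and M_B.
Simple-span end rotations at A and B under the given loads:
  at A: point load 90 at a = 1.2: Pab(L + b)/(6LEI) = 51.84/EI
  at B: point load 90 at a = 1.2: Pab(L + a)/(6LEI) = 45.36/EI
  at A: point load 45.6 at a = 1.8: Pab(L + b)/(6LEI) = 22.98/EI
  at B: point load 45.6 at a = 1.8: Pab(L + a)/(6LEI) = 26.27/EI
  θ_A0 = 74.82/EI,  θ_B0 = 71.63/EI
Flexibility coefficients: a unit moment at one end gives L/(3EI) there and L/(6EI) at the far end, so f₁₁ = f₂₂ = 1/EI and f₁₂ = f₂₁ = 0.5/EI.
Compatibility — zero rotation at each built-in end:
  1 M_A + 0.5 M_B = 74.82
  0.5 M_A + 1 M_B = 71.63
Solving the pair gives M_A = 52.01 kip·ft and M_B = 45.62 kip·ft (hogging).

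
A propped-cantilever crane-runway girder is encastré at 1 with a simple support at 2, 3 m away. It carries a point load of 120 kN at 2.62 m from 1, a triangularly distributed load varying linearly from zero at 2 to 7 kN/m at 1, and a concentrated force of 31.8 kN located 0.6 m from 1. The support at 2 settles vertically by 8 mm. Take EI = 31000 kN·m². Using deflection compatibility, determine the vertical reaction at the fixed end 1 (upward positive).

R_1 = 88.65 kN

Take the reaction at 2 as the redundant and release it; the primary structure is a cantilever fixed at 1.
Primary-structure tip deflection at 2 by superposition:
  point load 120 at a = 2.62: Pa²(3L − a)/(6EI) = 875.9/EI
  triangular load, peak 7 at the fixed end: w₀L⁴/(30EI) = 18.9/EI
  point load 31.8 at a = 0.6: Pa²(3L − a)/(6EI) = 16.03/EI
  δ_0 = 910.8/EI
Tip deflection under a unit load at 2: L³/(3EI) = 9/EI.
With EI = 31000 kN·m²: δ_0 = 0.029381 m and δ_{22} = 0.00029 m/kN.
Compatibility — the beam at 2 must follow the support down by 0.008 m: δ_0 − R_2·δ_{22} = 0.008, so R_2 = (0.029381 − 0.008)/0.00029 = 73.65 kN.
Vertical equilibrium: R_1 = ΣP − R_2 = 162.3 − 73.65 = 88.65 kN.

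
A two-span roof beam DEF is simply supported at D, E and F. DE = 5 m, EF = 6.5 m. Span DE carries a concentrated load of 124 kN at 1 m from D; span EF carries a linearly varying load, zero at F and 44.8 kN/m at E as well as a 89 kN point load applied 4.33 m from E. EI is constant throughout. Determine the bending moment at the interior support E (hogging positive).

M_E = 145.7 kN·m

Insert a hinge at E; M_E is the redundant, and each span becomes simply supported.
Rotations at E on the released spans (each span's end-slope, ×1/EI):
  span DE: point load 124 at a = 1: Pab(L + a)/(6LEI) = 99.2/EI
  span EF: triangular load, peak 44.8: w₀L³/(45EI) = 273.4/EI
  span EF: point load 89 at a = 4.33: Pab(L + b)/(6LEI) = 185.9/EI
  relative rotation θ_0 = (99.2 + 459.3)/EI = 558.5/EI
A unit hogging moment at E produces rotation L₁/(3EI) + L₂/(3EI) = 3.833/EI.
Slope continuity at E: θ_0 = M_E·3.833/EI, so M_E = 558.5/3.833 = 145.7 kN·m (hogging).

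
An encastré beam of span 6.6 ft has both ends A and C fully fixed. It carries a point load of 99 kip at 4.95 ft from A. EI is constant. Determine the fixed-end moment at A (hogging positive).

Take the two fixed-end moments M_A, M_C as redundants; the released structure is the simple span AC.
Simple-span end rotations at A and C under the given loads:
  at A: point load 99 at a = 4.95: Pab(L + b)/(6LEI) = 168.5/EI
  at C: point load 99 at a = 4.95: Pab(L + a)/(6LEI) = 235.8/EI
  θ_A0 = 168.5/EI,  θ_C0 = 235.8/EI
Flexibility coefficients: a unit moment at one end gives L/(3EI) there and L/(6EI) at the far end, so f₁₁ = f₂₂ = 2.2/EI and f₁₂ = f₂₁ = 1.1/EI.
Compatibility — zero rotation at each built-in end:
  2.2 M_A + 1.1 M_C = 168.5
  1.1 M_A + 2.2 M_C = 235.8
Solving the pair gives M_A = 30.63 kip·ft and M_C = 91.88 kip·ft (hogging).

M_A = 30.63 kip·ft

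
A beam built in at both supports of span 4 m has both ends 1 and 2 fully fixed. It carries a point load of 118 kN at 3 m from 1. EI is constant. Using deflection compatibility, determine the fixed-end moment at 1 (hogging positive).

Release both end moments; the primary structure is a simply-supported span 12 with redundants M_1 and M_2.
On the primary (simply-supported) span, the end slopes from the loading are:
  at 1: point load 118 at a = 3: Pab(L + b)/(6LEI) = 73.75/EI
  at 2: point load 118 at a = 3: Pab(L + a)/(6LEI) = 103.2/EI
  θ_10 = 73.75/EI,  θ_20 = 103.2/EI
Flexibility coefficients: a unit moment at one end gives L/(3EI) there and L/(6EI) at the far end, so f₁₁ = f₂₂ = 1.333/EI and f₁₂ = f₂₁ = 0.6667/EI.
Compatibility — zero rotation at each built-in end:
  1.333 M_1 + 0.6667 M_2 = 73.75
  0.6667 M_1 + 1.333 M_2 = 103.2
Solving the pair gives M_1 = 22.12 kN·m and M_2 = 66.38 kN·m (hogging).

M_1 = 22.12 kN·m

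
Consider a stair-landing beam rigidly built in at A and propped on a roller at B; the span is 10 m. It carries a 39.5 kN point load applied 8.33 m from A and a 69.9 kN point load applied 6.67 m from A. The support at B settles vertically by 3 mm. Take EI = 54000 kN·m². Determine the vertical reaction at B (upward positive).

R_B = 65.49 kN

Choose R_B as the redundant. The primary structure is the cantilever fixed at A.
Free-end deflection of the primary structure under the applied loading (downward +):
  point load 39.5 at a = 8.33: Pa²(3L − a)/(6EI) = 9899/EI
  point load 69.9 at a = 6.67: Pa²(3L − a)/(6EI) = 12092/EI
  δ_0 = 21991/EI
Flexibility coefficient — unit upward force at B: δ_{BB} = L³/(3EI) = 333.3/EI.
With EI = 54000 kN·m²: δ_0 = 0.40724 m and δ_{BB} = 0.006173 m/kN.
Compatibility — the beam at B must follow the support down by 0.003 m: δ_0 − R_B·δ_{BB} = 0.003, so R_B = (0.40724 − 0.003)/0.006173 = 65.49 kN.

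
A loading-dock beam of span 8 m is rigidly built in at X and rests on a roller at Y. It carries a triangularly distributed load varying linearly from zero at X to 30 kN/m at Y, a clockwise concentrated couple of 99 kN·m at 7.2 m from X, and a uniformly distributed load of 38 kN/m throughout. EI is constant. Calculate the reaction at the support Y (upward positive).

Release the roller at Y. Primary structure: cantilever fixed at X.
Downward deflection at the released point Y due to the loads:
  triangular load, peak 30 at the free end: 11w₀L⁴/(120EI) = 11264/EI
  clockwise couple 99 at a = 7.2: M₀a(2L − a)/(2EI) = 3136/EI
  UDL 38: wL⁴/(8EI) = 19456/EI
  δ_0 = 33856/EI
Tip deflection under a unit load at Y: L³/(3EI) = 170.7/EI.
Compatibility at Y: δ_0 − R_Y·δ_{YY} = 0, so R_Y = 33856/170.7 = 198.4 kN.

R_Y = 198.4 kN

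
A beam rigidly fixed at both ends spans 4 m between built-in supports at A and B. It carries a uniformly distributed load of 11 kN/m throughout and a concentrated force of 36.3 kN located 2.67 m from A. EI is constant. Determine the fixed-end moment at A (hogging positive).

Release both end moments; the primary structure is a simply-supported span AB with redundants M_A and M_B.
End rotations of the released simple span under the applied load (×1/EI):
  at A: UDL 11: wL³/(24EI) = 29.33/EI
  at B: UDL 11: wL³/(24EI) = 29.33/EI
  at A: point load 36.3 at a = 2.67: Pab(L + b)/(6LEI) = 28.63/EI
  at B: point load 36.3 at a = 2.67: Pab(L + a)/(6LEI) = 35.82/EI
  θ_A0 = 57.96/EI,  θ_B0 = 65.16/EI
Flexibility coefficients: a unit moment at one end gives L/(3EI) there and L/(6EI) at the far end, so f₁₁ = f₂₂ = 1.333/EI and f₁₂ = f₂₁ = 0.6667/EI.
Compatibility — zero rotation at each built-in end:
  1.333 M_A + 0.6667 M_B = 57.96
  0.6667 M_A + 1.333 M_B = 65.16
Solving the pair gives M_A = 25.38 kN·m and M_B = 36.18 kN·m (hogging).

M_A = 25.38 kN·m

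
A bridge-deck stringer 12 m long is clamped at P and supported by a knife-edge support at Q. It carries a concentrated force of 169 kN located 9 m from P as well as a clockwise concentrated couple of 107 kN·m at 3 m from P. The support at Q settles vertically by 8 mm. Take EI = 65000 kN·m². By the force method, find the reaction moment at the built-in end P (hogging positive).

Take the reaction at Q as the redundant and release it; the primary structure is a cantilever fixed at P.
Free-end deflection of the primary structure under the applied loading (downward +):
  point load 169 at a = 9: Pa²(3L − a)/(6EI) = 61600/EI
  clockwise couple 107 at a = 3: M₀a(2L − a)/(2EI) = 3370/EI
  δ_0 = 64971/EI
Tip deflection under a unit load at Q: L³/(3EI) = 576/EI.
With EI = 65000 kN·m²: δ_0 = 0.99955 m and δ_{QQ} = 0.008862 m/kN.
Compatibility — the beam at Q must follow the support down by 0.008 m: δ_0 − R_Q·δ_{QQ} = 0.008, so R_Q = (0.99955 − 0.008)/0.008862 = 111.9 kN.
Moment equilibrium about P: M_P = Σ(load moments about P) − R_Q·L = 1628 − 111.9×12 = 285.3 kN·m.

M_P = 285.3 kN·m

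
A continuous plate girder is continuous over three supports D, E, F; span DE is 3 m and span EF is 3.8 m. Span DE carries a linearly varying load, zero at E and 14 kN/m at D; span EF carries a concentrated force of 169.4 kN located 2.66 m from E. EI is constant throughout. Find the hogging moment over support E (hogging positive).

Take M_E as the redundant. Released structure: two simple spans DE and EF with a hinge at E.
End slopes at the hinge E, treating each span as simply supported:
  span DE: triangular load, peak 14: 7w₀L³/(360EI) = 7.35/EI
  span EF: point load 169.4 at a = 2.66: Pab(L + b)/(6LEI) = 111.3/EI
  relative rotation θ_0 = (7.35 + 111.3)/EI = 118.6/EI
A unit hogging moment at E produces rotation L₁/(3EI) + L₂/(3EI) = 2.267/EI.
Compatibility: M_E·(L₁+L₂)/(3EI) = θ_0, giving M_E = 52.35 kN·m (hogging).

M_E = 52.35 kN·m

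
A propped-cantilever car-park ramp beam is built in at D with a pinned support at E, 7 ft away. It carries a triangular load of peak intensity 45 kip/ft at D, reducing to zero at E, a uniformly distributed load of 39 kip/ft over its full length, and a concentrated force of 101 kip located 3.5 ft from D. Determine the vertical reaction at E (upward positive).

Choose R_E as the redundant. The primary structure is the cantilever fixed at D.
Free-end deflection of the primary structure under the applied loading (downward +):
  triangular load, peak 45 at the fixed end: w₀L⁴/(30EI) = 3602/EI
  UDL 39: wL⁴/(8EI) = 11705/EI
  point load 101 at a = 3.5: Pa²(3L − a)/(6EI) = 3609/EI
  δ_0 = 18915/EI
Flexibility coefficient — unit upward force at E: δ_{EE} = L³/(3EI) = 114.3/EI.
Compatibility at E: δ_0 − R_E·δ_{EE} = 0, so R_E = 18915/114.3 = 165.4 kip.

R_E = 165.4 kip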